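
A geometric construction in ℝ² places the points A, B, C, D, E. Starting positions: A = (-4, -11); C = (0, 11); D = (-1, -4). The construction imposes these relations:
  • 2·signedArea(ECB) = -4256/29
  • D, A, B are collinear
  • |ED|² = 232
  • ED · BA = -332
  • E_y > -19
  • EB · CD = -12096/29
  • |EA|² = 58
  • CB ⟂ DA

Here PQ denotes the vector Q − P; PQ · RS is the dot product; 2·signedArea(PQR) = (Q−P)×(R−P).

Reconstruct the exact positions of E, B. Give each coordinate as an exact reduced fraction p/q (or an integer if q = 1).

1. B_x = 133/29  [D, A, B are collinear ∩ CB ⟂ DA]
2. B_y = 262/29  [D, A, B are collinear ∩ CB ⟂ DA]
   → B = (133/29, 262/29)
3. E_x = -7  [2·signedArea(ECB) = -4256/29 ∩ EB · CD = -12096/29]
4. E_y = -18  [2·signedArea(ECB) = -4256/29 ∩ EB · CD = -12096/29]
   → E = (-7, -18)

B = (133/29, 262/29)
E = (-7, -18)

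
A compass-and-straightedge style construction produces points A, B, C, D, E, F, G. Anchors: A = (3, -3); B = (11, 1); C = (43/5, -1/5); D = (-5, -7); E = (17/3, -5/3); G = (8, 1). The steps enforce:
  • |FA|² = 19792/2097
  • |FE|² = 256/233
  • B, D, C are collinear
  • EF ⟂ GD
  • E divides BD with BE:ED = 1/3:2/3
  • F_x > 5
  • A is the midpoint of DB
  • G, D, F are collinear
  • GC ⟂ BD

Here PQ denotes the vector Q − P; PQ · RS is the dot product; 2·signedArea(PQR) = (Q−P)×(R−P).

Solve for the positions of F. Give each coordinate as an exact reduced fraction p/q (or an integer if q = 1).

1. F_x = 3577/699  [G, D, F are collinear ∩ EF ⟂ GD]
2. F_y = -541/699  [G, D, F are collinear ∩ EF ⟂ GD]
   → F = (3577/699, -541/699)

F = (3577/699, -541/699)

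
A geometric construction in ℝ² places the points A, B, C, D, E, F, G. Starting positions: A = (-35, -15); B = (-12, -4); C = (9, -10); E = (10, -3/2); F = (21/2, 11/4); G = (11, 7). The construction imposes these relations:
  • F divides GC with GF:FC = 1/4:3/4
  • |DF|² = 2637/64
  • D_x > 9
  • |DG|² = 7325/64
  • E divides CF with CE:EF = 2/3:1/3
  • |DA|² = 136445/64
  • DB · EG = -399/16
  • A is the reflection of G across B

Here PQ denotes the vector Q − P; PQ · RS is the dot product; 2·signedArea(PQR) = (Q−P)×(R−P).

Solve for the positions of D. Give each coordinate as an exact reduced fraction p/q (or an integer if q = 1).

1. D_x = 39/4  [line -1·x + -17/2·y + -337/16 = 0 ∩ |DA|² = 136445/64]
2. D_y = -29/8  [line -1·x + -17/2·y + -337/16 = 0 ∩ |DA|² = 136445/64]
   → D = (39/4, -29/8)

D = (39/4, -29/8)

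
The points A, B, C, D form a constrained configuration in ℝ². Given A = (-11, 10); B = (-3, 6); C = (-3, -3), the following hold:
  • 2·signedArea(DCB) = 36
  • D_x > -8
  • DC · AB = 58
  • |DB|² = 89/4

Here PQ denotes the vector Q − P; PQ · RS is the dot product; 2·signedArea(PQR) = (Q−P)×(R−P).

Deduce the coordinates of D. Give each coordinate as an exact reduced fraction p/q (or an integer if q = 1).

1. D_x = -7  [2·signedArea(DCB) = 36 ∩ DC · AB = 58]
2. D_y = 7/2  [2·signedArea(DCB) = 36 ∩ DC · AB = 58]
   → D = (-7, 7/2)

D = (-7, 7/2)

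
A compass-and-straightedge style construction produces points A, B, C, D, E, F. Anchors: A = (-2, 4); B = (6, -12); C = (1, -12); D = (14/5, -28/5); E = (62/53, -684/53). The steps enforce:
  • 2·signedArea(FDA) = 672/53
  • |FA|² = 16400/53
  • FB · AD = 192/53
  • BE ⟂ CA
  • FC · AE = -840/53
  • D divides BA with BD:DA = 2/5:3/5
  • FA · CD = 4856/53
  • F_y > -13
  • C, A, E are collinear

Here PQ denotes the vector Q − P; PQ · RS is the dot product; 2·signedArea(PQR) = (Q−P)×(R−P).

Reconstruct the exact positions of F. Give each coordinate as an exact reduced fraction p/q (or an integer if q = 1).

F = (254/53, -648/53)

1. F_x = 254/53  [2·signedArea(FDA) = 672/53 ∩ FA · CD = 4856/53]
2. F_y = -648/53  [2·signedArea(FDA) = 672/53 ∩ FA · CD = 4856/53]
   → F = (254/53, -648/53)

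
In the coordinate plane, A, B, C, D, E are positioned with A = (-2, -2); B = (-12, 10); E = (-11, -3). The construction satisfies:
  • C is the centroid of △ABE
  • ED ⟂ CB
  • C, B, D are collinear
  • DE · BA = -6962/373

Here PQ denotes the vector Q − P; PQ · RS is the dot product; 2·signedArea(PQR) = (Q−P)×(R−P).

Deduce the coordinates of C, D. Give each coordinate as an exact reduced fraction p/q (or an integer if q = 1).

1. C_x = -25/3  [C is the centroid of △ABE]
2. C_y = 5/3  [C is the centroid of △ABE]
   → C = (-25/3, 5/3)
3. D_x = -2628/373  [C, B, D are collinear ∩ ED ⟂ CB]
4. D_y = -470/373  [C, B, D are collinear ∩ ED ⟂ CB]
   → D = (-2628/373, -470/373)

C = (-25/3, 5/3)
D = (-2628/373, -470/373)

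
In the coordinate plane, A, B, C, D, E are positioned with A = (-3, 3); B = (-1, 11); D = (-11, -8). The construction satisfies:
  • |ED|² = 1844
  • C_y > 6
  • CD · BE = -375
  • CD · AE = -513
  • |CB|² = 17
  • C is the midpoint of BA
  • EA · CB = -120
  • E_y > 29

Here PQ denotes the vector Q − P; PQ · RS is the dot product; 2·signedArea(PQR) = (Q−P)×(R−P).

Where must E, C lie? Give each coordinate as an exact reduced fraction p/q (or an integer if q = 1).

1. C_x = -2  [C is the midpoint of BA]
2. C_y = 7  [C is the midpoint of BA]
   → C = (-2, 7)
3. E_x = 9  [EA · CB = -120 ∩ CD · BE = -375]
4. E_y = 30  [EA · CB = -120 ∩ CD · BE = -375]
   → E = (9, 30)

C = (-2, 7)
E = (9, 30)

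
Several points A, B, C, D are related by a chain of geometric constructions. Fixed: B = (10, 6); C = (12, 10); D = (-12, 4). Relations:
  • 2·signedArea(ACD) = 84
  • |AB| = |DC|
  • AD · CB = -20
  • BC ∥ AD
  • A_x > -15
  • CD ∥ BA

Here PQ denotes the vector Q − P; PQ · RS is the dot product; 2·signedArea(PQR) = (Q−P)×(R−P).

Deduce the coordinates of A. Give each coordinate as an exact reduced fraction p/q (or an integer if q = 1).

1. A_x = -14  [BC ∥ AD ∩ CD ∥ BA]
2. A_y = 0  [BC ∥ AD ∩ CD ∥ BA]
   → A = (-14, 0)

A = (-14, 0)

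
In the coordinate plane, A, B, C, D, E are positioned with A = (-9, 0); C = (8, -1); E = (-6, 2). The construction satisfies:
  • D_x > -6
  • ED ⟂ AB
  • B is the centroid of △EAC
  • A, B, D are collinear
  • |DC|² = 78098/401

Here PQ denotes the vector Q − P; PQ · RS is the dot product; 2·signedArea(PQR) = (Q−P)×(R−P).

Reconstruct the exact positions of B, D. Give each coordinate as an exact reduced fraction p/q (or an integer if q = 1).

1. B_x = -7/3  [B is the centroid of △EAC]
2. B_y = 1/3  [B is the centroid of △EAC]
   → B = (-7/3, 1/3)
3. D_x = -2369/401  [A, B, D are collinear ∩ ED ⟂ AB]
4. D_y = 62/401  [A, B, D are collinear ∩ ED ⟂ AB]
   → D = (-2369/401, 62/401)

B = (-7/3, 1/3)
D = (-2369/401, 62/401)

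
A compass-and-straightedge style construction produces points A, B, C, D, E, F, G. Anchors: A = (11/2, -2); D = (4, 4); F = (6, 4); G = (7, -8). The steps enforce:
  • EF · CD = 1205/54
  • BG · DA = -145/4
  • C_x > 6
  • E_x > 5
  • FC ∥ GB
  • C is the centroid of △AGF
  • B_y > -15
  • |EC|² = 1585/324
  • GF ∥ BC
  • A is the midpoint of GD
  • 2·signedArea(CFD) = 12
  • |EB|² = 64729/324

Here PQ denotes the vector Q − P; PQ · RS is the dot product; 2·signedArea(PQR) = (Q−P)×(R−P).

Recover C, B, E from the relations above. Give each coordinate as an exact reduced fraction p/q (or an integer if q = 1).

B = (43/6, -14)
C = (37/6, -2)
E = (47/9, 0)

1. C_x = 37/6  [C is the centroid of △AGF]
2. C_y = -2  [C is the centroid of △AGF]
   → C = (37/6, -2)
3. B_x = 43/6  [GF ∥ BC ∩ FC ∥ GB]
4. B_y = -14  [GF ∥ BC ∩ FC ∥ GB]
   → B = (43/6, -14)
5. E_x = 47/9  [line 13/6·x + -6·y + -611/54 = 0 ∩ |EB|² = 64729/324]
6. E_y = 0  [line 13/6·x + -6·y + -611/54 = 0 ∩ |EB|² = 64729/324]
   → E = (47/9, 0)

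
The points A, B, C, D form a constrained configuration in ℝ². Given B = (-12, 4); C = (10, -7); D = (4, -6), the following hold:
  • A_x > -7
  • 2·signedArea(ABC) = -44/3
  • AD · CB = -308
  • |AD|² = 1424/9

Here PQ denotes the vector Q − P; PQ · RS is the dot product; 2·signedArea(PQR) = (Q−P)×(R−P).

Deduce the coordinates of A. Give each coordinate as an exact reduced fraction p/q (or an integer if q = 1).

1. A_x = -20/3  [2·signedArea(ABC) = -44/3 ∩ AD · CB = -308]
2. A_y = 2/3  [2·signedArea(ABC) = -44/3 ∩ AD · CB = -308]
   → A = (-20/3, 2/3)

A = (-20/3, 2/3)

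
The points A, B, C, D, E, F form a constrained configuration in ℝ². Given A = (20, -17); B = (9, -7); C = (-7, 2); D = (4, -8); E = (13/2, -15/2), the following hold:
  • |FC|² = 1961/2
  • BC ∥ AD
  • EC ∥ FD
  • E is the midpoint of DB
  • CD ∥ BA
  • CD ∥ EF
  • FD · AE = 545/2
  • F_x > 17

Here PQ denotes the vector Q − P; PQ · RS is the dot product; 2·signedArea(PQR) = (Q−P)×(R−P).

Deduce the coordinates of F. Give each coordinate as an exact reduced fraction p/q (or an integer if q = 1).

F = (35/2, -35/2)

1. F_x = 35/2  [EC ∥ FD ∩ CD ∥ EF]
2. F_y = -35/2  [EC ∥ FD ∩ CD ∥ EF]
   → F = (35/2, -35/2)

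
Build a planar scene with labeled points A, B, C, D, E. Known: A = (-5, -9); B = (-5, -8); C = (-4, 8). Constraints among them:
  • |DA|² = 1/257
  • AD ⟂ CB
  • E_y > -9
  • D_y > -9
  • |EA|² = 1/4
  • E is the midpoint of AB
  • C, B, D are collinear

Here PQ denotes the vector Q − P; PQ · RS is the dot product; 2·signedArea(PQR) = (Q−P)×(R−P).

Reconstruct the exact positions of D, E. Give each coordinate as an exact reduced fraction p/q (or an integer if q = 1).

D = (-1301/257, -2312/257)
E = (-5, -17/2)

1. D_x = -1301/257  [C, B, D are collinear ∩ AD ⟂ CB]
2. D_y = -2312/257  [C, B, D are collinear ∩ AD ⟂ CB]
   → D = (-1301/257, -2312/257)
3. E_x = -5  [E is the midpoint of AB]
4. E_y = -17/2  [E is the midpoint of AB]
   → E = (-5, -17/2)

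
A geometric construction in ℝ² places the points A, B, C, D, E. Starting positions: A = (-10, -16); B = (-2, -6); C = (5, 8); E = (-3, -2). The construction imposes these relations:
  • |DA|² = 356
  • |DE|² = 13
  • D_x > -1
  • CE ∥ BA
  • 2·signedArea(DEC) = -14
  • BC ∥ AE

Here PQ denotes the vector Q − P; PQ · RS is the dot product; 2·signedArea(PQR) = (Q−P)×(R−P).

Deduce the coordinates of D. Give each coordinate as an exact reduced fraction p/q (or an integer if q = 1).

D = (0, 0)

1. D_x = 0  [line -10·x + 8·y + 0 = 0 ∩ |DE|² = 13]
2. D_y = 0  [line -10·x + 8·y + 0 = 0 ∩ |DE|² = 13]
   → D = (0, 0)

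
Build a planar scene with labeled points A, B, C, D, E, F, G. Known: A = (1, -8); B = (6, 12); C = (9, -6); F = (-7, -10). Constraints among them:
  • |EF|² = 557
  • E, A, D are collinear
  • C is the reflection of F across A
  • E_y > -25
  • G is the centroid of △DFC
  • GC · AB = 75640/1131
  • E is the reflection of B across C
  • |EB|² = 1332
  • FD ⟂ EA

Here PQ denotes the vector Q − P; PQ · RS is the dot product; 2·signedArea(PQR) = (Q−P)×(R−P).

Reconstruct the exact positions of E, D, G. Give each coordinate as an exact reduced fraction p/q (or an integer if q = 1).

1. E_x = 12  [E is the reflection of B across C]
2. E_y = -24  [E is the reflection of B across C]
   → E = (12, -24)
3. D_x = -239/377  [E, A, D are collinear ∩ FD ⟂ EA]
4. D_y = -2120/377  [E, A, D are collinear ∩ FD ⟂ EA]
   → D = (-239/377, -2120/377)
5. G_x = 515/1131  [G is the centroid of △DFC]
6. G_y = -8152/1131  [G is the centroid of △DFC]
   → G = (515/1131, -8152/1131)

D = (-239/377, -2120/377)
E = (12, -24)
G = (515/1131, -8152/1131)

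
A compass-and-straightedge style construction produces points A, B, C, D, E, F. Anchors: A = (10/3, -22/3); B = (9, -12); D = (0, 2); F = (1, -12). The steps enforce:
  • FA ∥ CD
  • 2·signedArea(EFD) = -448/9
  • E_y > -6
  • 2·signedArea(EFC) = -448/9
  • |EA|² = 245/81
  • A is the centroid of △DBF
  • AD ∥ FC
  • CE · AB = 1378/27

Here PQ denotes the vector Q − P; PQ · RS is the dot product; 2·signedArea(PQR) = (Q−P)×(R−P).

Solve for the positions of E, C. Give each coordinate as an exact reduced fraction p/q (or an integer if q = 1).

1. E_x = 37/9  [line -14·x + -1·y + 466/9 = 0 ∩ |EA|² = 245/81]
2. E_y = -52/9  [line -14·x + -1·y + 466/9 = 0 ∩ |EA|² = 245/81]
   → E = (37/9, -52/9)
3. C_x = -7/3  [2·signedArea(EFC) = -448/9 ∩ AD ∥ FC]
4. C_y = -8/3  [2·signedArea(EFC) = -448/9 ∩ AD ∥ FC]
   → C = (-7/3, -8/3)

C = (-7/3, -8/3)
E = (37/9, -52/9)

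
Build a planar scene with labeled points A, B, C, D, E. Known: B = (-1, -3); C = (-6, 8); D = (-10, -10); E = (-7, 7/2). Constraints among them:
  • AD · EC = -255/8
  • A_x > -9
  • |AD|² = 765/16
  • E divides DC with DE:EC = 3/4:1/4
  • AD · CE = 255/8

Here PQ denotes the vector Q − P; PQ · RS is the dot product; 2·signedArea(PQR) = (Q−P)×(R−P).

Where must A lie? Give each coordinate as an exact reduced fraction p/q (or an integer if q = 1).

1. A_x = -17/2  [line -1·x + -9/2·y + -185/8 = 0 ∩ |AD|² = 765/16]
2. A_y = -13/4  [line -1·x + -9/2·y + -185/8 = 0 ∩ |AD|² = 765/16]
   → A = (-17/2, -13/4)

A = (-17/2, -13/4)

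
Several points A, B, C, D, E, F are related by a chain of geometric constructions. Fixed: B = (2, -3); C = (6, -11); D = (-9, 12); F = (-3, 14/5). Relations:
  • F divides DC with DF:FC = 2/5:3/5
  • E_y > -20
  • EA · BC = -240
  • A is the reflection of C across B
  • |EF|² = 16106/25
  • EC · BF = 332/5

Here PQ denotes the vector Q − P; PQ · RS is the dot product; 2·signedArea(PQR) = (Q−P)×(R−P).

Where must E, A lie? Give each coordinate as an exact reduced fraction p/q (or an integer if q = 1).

1. A_x = -2  [A is the reflection of C across B]
2. A_y = 5  [A is the reflection of C across B]
   → A = (-2, 5)
3. E_x = 10  [EA · BC = -240 ∩ EC · BF = 332/5]
4. E_y = -19  [EA · BC = -240 ∩ EC · BF = 332/5]
   → E = (10, -19)

A = (-2, 5)
E = (10, -19)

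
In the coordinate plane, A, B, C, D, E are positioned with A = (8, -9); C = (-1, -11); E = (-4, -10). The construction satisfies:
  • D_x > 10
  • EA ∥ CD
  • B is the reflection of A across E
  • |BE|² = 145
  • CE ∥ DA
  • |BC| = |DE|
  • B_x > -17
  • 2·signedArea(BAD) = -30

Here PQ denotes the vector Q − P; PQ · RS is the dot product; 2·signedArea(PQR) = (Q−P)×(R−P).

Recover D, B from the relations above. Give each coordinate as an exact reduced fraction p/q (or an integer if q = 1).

1. D_x = 11  [CE ∥ DA ∩ EA ∥ CD]
2. D_y = -10  [CE ∥ DA ∩ EA ∥ CD]
   → D = (11, -10)
3. B_x = -16  [B is the reflection of A across E]
4. B_y = -11  [B is the reflection of A across E]
   → B = (-16, -11)

B = (-16, -11)
D = (11, -10)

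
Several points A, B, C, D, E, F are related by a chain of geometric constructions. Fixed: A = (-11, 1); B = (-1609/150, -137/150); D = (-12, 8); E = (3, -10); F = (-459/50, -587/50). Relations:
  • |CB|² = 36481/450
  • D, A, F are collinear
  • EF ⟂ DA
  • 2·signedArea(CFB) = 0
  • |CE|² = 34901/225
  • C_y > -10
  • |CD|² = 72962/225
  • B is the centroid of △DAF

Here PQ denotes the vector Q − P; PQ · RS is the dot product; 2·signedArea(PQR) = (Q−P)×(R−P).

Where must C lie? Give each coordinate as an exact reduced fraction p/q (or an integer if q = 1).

C = (-709/75, -737/75)

1. C_x = -709/75  [line -812/75·x + -116/75·y + -8816/75 = 0 ∩ |CE|² = 34901/225]
2. C_y = -737/75  [line -812/75·x + -116/75·y + -8816/75 = 0 ∩ |CE|² = 34901/225]
   → C = (-709/75, -737/75)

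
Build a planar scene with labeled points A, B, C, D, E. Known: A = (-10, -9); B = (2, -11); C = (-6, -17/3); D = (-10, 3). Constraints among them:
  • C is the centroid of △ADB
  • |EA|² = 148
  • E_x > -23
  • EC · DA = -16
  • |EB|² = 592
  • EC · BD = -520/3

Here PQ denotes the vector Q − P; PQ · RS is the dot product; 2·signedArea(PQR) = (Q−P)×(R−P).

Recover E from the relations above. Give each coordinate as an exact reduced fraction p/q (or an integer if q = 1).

1. E_x = -22  [EC · BD = -520/3 ∩ EC · DA = -16]
2. E_y = -7  [EC · BD = -520/3 ∩ EC · DA = -16]
   → E = (-22, -7)

E = (-22, -7)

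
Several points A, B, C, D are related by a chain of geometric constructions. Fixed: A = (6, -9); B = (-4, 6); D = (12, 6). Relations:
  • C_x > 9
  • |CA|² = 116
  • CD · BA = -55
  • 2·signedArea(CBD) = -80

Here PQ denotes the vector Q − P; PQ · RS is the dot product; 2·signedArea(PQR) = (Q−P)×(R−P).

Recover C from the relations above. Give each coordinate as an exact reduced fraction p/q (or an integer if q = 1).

1. C_x = 10  [2·signedArea(CBD) = -80 ∩ CD · BA = -55]
2. C_y = 1  [2·signedArea(CBD) = -80 ∩ CD · BA = -55]
   → C = (10, 1)

C = (10, 1)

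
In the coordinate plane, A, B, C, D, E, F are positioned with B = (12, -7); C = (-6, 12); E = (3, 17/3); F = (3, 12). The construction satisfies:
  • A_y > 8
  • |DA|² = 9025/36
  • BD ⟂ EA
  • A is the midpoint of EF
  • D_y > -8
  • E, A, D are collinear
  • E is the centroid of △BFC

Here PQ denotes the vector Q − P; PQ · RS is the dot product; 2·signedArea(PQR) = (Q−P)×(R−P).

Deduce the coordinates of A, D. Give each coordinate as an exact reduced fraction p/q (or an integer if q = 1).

A = (3, 53/6)
D = (3, -7)

1. A_x = 3  [A is the midpoint of EF]
2. A_y = 53/6  [A is the midpoint of EF]
   → A = (3, 53/6)
3. D_x = 3  [E, A, D are collinear ∩ BD ⟂ EA]
4. D_y = -7  [E, A, D are collinear ∩ BD ⟂ EA]
   → D = (3, -7)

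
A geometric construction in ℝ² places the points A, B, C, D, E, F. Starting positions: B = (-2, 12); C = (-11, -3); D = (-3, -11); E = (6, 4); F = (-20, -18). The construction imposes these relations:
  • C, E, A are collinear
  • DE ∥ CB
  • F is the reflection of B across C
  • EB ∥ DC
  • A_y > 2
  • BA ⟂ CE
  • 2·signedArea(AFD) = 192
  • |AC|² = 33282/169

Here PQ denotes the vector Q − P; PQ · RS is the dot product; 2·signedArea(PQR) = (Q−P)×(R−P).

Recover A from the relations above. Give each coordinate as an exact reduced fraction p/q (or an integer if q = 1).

1. A_x = 334/169  [C, E, A are collinear ∩ BA ⟂ CE]
2. A_y = 396/169  [C, E, A are collinear ∩ BA ⟂ CE]
   → A = (334/169, 396/169)

A = (334/169, 396/169)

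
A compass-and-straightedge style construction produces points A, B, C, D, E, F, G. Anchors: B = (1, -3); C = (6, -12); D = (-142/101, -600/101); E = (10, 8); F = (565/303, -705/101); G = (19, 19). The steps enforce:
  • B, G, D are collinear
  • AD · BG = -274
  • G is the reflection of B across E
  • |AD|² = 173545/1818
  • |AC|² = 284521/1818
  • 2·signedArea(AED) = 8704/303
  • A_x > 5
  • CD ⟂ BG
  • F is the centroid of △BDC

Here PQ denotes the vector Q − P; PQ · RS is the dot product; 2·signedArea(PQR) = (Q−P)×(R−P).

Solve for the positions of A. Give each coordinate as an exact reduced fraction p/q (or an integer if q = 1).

A = (3595/606, 103/202)

1. A_x = 3595/606  [2·signedArea(AED) = 8704/303 ∩ AD · BG = -274]
2. A_y = 103/202  [2·signedArea(AED) = 8704/303 ∩ AD · BG = -274]
   → A = (3595/606, 103/202)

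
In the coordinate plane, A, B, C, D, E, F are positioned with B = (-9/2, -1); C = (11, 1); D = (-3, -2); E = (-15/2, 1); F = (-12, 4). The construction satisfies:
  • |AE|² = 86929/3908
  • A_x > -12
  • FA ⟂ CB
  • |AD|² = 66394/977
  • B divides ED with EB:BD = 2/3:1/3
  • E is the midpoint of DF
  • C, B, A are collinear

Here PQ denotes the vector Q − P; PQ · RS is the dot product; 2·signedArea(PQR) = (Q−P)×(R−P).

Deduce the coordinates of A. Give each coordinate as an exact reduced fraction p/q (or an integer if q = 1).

1. A_x = -10984/977  [C, B, A are collinear ∩ FA ⟂ CB]
2. A_y = -1827/977  [C, B, A are collinear ∩ FA ⟂ CB]
   → A = (-10984/977, -1827/977)

A = (-10984/977, -1827/977)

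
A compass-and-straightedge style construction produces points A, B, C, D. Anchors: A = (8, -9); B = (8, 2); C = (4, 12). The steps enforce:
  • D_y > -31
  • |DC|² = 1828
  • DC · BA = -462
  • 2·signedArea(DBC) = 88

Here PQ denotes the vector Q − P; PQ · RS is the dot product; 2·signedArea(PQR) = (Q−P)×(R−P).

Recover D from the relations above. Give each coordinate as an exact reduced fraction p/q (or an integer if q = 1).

D = (12, -30)

1. D_x = 12  [2·signedArea(DBC) = 88 ∩ DC · BA = -462]
2. D_y = -30  [2·signedArea(DBC) = 88 ∩ DC · BA = -462]
   → D = (12, -30)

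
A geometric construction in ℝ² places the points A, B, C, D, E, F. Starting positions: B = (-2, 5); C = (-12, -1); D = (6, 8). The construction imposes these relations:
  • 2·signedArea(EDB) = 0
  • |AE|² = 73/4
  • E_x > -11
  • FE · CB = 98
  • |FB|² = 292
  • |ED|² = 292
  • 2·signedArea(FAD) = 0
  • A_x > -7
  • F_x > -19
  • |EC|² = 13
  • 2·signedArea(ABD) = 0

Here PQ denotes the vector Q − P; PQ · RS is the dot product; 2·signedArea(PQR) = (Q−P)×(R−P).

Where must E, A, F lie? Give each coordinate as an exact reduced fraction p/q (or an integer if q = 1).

1. E_x = -10  [line 3·x + -8·y + 46 = 0 ∩ |EC|² = 13]
2. E_y = 2  [line 3·x + -8·y + 46 = 0 ∩ |EC|² = 13]
   → E = (-10, 2)
3. A_x = -6  [line -3·x + 8·y + -46 = 0 ∩ |AE|² = 73/4]
4. A_y = 7/2  [line -3·x + 8·y + -46 = 0 ∩ |AE|² = 73/4]
   → A = (-6, 7/2)
5. F_x = -18  [2·signedArea(FAD) = 0 ∩ FE · CB = 98]
6. F_y = -1  [2·signedArea(FAD) = 0 ∩ FE · CB = 98]
   → F = (-18, -1)

A = (-6, 7/2)
E = (-10, 2)
F = (-18, -1)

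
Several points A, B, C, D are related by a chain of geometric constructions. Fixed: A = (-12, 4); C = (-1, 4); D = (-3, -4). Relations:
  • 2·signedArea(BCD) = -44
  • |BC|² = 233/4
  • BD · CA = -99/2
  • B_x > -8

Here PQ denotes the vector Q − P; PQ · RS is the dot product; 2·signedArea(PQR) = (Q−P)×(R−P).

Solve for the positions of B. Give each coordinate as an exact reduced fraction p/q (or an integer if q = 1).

1. B_x = -15/2  [BD · CA = -99/2 ∩ 2·signedArea(BCD) = -44]
2. B_y = 0  [BD · CA = -99/2 ∩ 2·signedArea(BCD) = -44]
   → B = (-15/2, 0)

B = (-15/2, 0)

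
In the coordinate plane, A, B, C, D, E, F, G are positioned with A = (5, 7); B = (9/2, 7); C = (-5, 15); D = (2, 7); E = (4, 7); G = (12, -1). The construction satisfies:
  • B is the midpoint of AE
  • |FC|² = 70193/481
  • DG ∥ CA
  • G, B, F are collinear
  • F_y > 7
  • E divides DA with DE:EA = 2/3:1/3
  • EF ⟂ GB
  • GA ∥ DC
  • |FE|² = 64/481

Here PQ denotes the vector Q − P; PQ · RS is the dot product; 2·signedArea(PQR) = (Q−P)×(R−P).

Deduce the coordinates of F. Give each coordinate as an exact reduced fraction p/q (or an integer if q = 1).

F = (2052/481, 3487/481)

1. F_x = 2052/481  [G, B, F are collinear ∩ EF ⟂ GB]
2. F_y = 3487/481  [G, B, F are collinear ∩ EF ⟂ GB]
   → F = (2052/481, 3487/481)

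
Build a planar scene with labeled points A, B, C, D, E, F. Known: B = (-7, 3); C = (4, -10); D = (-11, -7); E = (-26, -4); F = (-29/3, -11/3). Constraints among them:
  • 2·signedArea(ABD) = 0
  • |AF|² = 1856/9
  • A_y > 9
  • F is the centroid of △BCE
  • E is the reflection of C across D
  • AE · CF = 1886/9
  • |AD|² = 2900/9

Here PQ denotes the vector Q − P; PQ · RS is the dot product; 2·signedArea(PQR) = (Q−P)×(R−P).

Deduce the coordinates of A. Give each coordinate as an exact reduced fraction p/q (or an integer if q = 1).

A = (-13/3, 29/3)

1. A_x = -13/3  [2·signedArea(ABD) = 0 ∩ AE · CF = 1886/9]
2. A_y = 29/3  [2·signedArea(ABD) = 0 ∩ AE · CF = 1886/9]
   → A = (-13/3, 29/3)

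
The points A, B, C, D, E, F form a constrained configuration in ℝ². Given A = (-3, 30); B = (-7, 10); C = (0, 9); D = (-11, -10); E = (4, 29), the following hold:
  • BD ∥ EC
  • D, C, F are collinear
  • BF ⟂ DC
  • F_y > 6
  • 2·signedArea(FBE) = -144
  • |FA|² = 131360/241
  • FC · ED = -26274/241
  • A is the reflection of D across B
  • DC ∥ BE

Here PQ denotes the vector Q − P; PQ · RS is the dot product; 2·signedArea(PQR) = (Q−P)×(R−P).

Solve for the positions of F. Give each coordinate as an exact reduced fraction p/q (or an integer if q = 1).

F = (-319/241, 1618/241)

1. F_x = -319/241  [D, C, F are collinear ∩ BF ⟂ DC]
2. F_y = 1618/241  [D, C, F are collinear ∩ BF ⟂ DC]
   → F = (-319/241, 1618/241)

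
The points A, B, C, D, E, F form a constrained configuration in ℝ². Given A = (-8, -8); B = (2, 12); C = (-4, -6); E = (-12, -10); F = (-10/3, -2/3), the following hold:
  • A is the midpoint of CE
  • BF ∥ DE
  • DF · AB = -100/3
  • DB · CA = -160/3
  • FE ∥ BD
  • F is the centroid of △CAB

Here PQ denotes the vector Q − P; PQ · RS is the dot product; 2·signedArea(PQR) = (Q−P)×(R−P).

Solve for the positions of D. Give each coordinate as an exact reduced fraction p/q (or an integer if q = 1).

D = (-20/3, 8/3)

1. D_x = -20/3  [BF ∥ DE ∩ FE ∥ BD]
2. D_y = 8/3  [BF ∥ DE ∩ FE ∥ BD]
   → D = (-20/3, 8/3)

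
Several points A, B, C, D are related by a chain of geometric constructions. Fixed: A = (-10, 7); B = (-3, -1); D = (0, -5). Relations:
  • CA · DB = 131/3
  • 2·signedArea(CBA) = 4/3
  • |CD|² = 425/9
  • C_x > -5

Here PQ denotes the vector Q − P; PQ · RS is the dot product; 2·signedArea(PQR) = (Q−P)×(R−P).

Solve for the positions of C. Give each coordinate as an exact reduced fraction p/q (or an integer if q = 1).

C = (-13/3, 1/3)

1. C_x = -13/3  [2·signedArea(CBA) = 4/3 ∩ CA · DB = 131/3]
2. C_y = 1/3  [2·signedArea(CBA) = 4/3 ∩ CA · DB = 131/3]
   → C = (-13/3, 1/3)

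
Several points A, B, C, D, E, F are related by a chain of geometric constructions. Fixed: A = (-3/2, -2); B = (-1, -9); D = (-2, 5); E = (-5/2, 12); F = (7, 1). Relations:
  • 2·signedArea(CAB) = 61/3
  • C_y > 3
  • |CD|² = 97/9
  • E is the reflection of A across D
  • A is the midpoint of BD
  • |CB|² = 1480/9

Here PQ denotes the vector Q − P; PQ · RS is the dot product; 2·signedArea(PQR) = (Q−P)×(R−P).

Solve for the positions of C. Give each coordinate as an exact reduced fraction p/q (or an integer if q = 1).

1. C_x = 1  [line 7·x + 1/2·y + -53/6 = 0 ∩ |CB|² = 1480/9]
2. C_y = 11/3  [line 7·x + 1/2·y + -53/6 = 0 ∩ |CB|² = 1480/9]
   → C = (1, 11/3)

C = (1, 11/3)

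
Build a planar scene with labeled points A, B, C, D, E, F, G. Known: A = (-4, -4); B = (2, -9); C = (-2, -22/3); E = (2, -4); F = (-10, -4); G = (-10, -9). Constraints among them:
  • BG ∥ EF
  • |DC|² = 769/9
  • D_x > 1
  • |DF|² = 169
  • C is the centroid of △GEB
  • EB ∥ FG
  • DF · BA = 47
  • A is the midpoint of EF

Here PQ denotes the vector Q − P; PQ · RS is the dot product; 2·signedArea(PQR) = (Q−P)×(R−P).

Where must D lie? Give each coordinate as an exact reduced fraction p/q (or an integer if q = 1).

D = (2, 1)

1. D_x = 2  [line 6·x + -5·y + -7 = 0 ∩ |DF|² = 169]
2. D_y = 1  [line 6·x + -5·y + -7 = 0 ∩ |DF|² = 169]
   → D = (2, 1)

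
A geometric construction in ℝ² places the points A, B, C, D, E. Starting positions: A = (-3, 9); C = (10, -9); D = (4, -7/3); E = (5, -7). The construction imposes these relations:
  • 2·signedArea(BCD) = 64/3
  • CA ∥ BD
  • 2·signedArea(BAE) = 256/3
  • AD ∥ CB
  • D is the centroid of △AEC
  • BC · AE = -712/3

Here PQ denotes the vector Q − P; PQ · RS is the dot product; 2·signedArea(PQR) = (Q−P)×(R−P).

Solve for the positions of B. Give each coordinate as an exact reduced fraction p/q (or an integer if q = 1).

1. B_x = 17  [CA ∥ BD ∩ AD ∥ CB]
2. B_y = -61/3  [CA ∥ BD ∩ AD ∥ CB]
   → B = (17, -61/3)

B = (17, -61/3)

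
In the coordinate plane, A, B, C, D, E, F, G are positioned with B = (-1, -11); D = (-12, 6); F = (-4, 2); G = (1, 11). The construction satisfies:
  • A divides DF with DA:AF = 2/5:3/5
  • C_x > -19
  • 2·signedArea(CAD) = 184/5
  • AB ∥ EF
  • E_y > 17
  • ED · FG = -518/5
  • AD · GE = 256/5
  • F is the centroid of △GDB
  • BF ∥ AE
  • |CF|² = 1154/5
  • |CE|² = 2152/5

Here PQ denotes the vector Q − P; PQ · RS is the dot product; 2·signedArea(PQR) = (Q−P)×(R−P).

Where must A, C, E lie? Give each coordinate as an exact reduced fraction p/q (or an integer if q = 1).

1. A_x = -44/5  [A divides DF with DA:AF = 2/5:3/5]
2. A_y = 22/5  [A divides DF with DA:AF = 2/5:3/5]
   → A = (-44/5, 22/5)
3. E_x = -59/5  [AB ∥ EF ∩ BF ∥ AE]
4. E_y = 87/5  [AB ∥ EF ∩ BF ∥ AE]
   → E = (-59/5, 87/5)
5. C_x = -93/5  [line -8/5·x + -16/5·y + -184/5 = 0 ∩ |CE|² = 2152/5]
6. C_y = -11/5  [line -8/5·x + -16/5·y + -184/5 = 0 ∩ |CE|² = 2152/5]
   → C = (-93/5, -11/5)

A = (-44/5, 22/5)
C = (-93/5, -11/5)
E = (-59/5, 87/5)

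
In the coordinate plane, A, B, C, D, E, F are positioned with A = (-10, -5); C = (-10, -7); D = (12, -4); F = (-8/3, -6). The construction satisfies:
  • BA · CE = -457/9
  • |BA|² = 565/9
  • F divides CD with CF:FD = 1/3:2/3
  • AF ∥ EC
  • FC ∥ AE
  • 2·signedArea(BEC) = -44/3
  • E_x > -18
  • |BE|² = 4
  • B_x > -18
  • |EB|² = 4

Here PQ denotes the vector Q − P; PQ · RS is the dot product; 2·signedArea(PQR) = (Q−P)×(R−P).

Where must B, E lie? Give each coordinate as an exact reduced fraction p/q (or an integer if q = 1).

1. E_x = -52/3  [AF ∥ EC ∩ FC ∥ AE]
2. E_y = -6  [AF ∥ EC ∩ FC ∥ AE]
   → E = (-52/3, -6)
3. B_x = -52/3  [BA · CE = -457/9 ∩ 2·signedArea(BEC) = -44/3]
4. B_y = -8  [BA · CE = -457/9 ∩ 2·signedArea(BEC) = -44/3]
   → B = (-52/3, -8)

B = (-52/3, -8)
E = (-52/3, -6)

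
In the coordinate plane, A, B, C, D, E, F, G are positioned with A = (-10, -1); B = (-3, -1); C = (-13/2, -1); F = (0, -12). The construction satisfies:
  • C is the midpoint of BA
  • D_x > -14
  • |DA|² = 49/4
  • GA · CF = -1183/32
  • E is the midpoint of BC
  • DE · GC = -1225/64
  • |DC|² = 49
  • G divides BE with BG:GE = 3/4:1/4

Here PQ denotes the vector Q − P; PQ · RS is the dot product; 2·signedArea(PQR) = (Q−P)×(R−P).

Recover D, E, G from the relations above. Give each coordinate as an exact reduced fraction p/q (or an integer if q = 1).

1. E_x = -19/4  [E is the midpoint of BC]
2. E_y = -1  [E is the midpoint of BC]
   → E = (-19/4, -1)
3. G_x = -69/16  [G divides BE with BG:GE = 3/4:1/4]
4. G_y = -1  [G divides BE with BG:GE = 3/4:1/4]
   → G = (-69/16, -1)
5. D_x = -27/2  [DE · GC = -1225/64]
6. D_y = -1  [|DA|² = 49/4]
   → D = (-27/2, -1)

D = (-27/2, -1)
E = (-19/4, -1)
G = (-69/16, -1)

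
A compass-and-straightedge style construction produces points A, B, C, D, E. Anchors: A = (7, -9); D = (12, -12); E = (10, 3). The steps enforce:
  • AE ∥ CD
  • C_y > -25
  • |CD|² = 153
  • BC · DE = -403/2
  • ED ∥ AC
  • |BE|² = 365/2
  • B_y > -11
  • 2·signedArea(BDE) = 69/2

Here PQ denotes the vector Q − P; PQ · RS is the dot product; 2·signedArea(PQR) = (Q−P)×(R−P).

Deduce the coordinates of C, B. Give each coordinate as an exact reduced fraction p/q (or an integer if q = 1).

B = (19/2, -21/2)
C = (9, -24)

1. C_x = 9  [AE ∥ CD ∩ ED ∥ AC]
2. C_y = -24  [AE ∥ CD ∩ ED ∥ AC]
   → C = (9, -24)
3. B_x = 19/2  [2·signedArea(BDE) = 69/2 ∩ BC · DE = -403/2]
4. B_y = -21/2  [2·signedArea(BDE) = 69/2 ∩ BC · DE = -403/2]
   → B = (19/2, -21/2)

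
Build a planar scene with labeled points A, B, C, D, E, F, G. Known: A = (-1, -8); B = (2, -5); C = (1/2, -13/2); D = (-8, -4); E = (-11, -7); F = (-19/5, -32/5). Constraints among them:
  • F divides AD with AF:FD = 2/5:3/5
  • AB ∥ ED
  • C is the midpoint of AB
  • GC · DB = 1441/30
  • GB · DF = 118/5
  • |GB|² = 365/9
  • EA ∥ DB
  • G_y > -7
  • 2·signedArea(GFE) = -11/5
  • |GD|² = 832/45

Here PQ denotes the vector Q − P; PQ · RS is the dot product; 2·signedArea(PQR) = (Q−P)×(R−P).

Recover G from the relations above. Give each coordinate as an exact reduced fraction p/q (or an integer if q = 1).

1. G_x = -64/15  [GC · DB = 1441/30 ∩ 2·signedArea(GFE) = -11/5]
2. G_y = -92/15  [GC · DB = 1441/30 ∩ 2·signedArea(GFE) = -11/5]
   → G = (-64/15, -92/15)

G = (-64/15, -92/15)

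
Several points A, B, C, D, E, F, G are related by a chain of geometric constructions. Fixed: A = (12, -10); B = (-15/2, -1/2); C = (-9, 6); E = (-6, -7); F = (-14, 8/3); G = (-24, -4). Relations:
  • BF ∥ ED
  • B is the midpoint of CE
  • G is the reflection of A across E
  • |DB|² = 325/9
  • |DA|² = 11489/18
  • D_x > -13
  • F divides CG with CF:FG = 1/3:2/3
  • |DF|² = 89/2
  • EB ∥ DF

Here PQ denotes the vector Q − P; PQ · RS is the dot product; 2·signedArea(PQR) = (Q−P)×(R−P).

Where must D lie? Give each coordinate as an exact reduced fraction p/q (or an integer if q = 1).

D = (-25/2, -23/6)

1. D_x = -25/2  [EB ∥ DF ∩ BF ∥ ED]
2. D_y = -23/6  [EB ∥ DF ∩ BF ∥ ED]
   → D = (-25/2, -23/6)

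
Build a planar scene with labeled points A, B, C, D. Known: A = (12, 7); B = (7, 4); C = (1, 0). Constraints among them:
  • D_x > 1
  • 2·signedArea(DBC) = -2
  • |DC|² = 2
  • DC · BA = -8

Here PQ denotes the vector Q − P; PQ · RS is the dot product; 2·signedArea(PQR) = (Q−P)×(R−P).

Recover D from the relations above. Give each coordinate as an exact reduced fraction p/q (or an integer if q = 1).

D = (2, 1)

1. D_x = 2  [2·signedArea(DBC) = -2 ∩ DC · BA = -8]
2. D_y = 1  [2·signedArea(DBC) = -2 ∩ DC · BA = -8]
   → D = (2, 1)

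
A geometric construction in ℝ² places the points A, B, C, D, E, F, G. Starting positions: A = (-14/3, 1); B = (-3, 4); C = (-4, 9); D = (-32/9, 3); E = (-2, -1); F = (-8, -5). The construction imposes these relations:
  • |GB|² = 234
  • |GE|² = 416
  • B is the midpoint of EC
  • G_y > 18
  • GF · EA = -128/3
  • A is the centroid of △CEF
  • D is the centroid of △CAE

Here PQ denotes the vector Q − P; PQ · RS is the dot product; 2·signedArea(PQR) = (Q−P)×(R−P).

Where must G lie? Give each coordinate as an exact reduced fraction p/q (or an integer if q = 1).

1. G_x = -6  [line 8/3·x + -2·y + 54 = 0 ∩ |GB|² = 234]
2. G_y = 19  [line 8/3·x + -2·y + 54 = 0 ∩ |GB|² = 234]
   → G = (-6, 19)

G = (-6, 19)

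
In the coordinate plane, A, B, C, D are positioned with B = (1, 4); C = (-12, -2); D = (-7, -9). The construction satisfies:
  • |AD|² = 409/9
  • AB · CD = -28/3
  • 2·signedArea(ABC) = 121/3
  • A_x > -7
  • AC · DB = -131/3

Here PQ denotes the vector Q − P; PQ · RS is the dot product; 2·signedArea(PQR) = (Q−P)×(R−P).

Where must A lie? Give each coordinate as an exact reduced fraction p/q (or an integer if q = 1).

A = (-6, -7/3)

1. A_x = -6  [AB · CD = -28/3 ∩ AC · DB = -131/3]
2. A_y = -7/3  [AB · CD = -28/3 ∩ AC · DB = -131/3]
   → A = (-6, -7/3)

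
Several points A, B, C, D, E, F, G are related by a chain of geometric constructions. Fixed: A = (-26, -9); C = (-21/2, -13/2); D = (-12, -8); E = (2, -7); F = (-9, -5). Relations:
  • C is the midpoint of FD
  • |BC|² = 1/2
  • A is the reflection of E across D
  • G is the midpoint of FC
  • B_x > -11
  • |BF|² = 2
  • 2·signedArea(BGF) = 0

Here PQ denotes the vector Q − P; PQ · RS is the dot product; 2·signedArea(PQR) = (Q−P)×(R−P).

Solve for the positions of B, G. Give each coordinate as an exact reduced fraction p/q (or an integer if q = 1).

B = (-10, -6)
G = (-39/4, -23/4)

1. G_x = -39/4  [G is the midpoint of FC]
2. G_y = -23/4  [G is the midpoint of FC]
   → G = (-39/4, -23/4)
3. B_x = -10  [line -3/4·x + 3/4·y + -3 = 0 ∩ |BC|² = 1/2]
4. B_y = -6  [line -3/4·x + 3/4·y + -3 = 0 ∩ |BC|² = 1/2]
   → B = (-10, -6)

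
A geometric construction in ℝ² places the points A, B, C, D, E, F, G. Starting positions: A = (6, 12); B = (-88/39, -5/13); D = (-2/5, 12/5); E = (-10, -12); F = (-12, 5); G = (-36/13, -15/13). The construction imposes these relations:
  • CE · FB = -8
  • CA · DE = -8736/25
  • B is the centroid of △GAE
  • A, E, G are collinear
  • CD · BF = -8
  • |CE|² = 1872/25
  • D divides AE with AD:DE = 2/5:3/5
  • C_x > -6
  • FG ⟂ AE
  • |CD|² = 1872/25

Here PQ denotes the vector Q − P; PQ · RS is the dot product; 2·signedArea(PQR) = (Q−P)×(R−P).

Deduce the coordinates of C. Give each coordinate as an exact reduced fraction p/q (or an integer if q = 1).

1. C_x = -26/5  [CE · FB = -8 ∩ CA · DE = -8736/25]
2. C_y = -24/5  [CE · FB = -8 ∩ CA · DE = -8736/25]
   → C = (-26/5, -24/5)

C = (-26/5, -24/5)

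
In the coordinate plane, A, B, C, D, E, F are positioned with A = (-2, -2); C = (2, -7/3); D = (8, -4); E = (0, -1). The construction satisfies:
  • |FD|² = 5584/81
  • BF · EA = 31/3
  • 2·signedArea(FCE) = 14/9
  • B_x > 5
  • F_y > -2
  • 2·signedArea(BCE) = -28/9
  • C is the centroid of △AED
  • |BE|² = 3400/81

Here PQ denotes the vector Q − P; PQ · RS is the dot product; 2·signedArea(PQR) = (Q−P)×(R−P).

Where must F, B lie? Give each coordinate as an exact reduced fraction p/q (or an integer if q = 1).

1. F_x = 0  [line -4/3·x + -2·y + -32/9 = 0 ∩ |FD|² = 5584/81]
2. F_y = -16/9  [line -4/3·x + -2·y + -32/9 = 0 ∩ |FD|² = 5584/81]
   → F = (0, -16/9)
3. B_x = 6  [2·signedArea(BCE) = -28/9 ∩ BF · EA = 31/3]
4. B_y = -31/9  [2·signedArea(BCE) = -28/9 ∩ BF · EA = 31/3]
   → B = (6, -31/9)

B = (6, -31/9)
F = (0, -16/9)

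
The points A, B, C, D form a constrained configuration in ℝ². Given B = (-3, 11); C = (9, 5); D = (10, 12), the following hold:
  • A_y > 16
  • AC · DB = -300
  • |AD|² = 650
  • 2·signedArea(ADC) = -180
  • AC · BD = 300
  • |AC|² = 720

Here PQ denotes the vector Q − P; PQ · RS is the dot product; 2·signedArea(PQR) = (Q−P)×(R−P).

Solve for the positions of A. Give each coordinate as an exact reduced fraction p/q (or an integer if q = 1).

1. A_x = -15  [2·signedArea(ADC) = -180 ∩ AC · DB = -300]
2. A_y = 17  [2·signedArea(ADC) = -180 ∩ AC · DB = -300]
   → A = (-15, 17)

A = (-15, 17)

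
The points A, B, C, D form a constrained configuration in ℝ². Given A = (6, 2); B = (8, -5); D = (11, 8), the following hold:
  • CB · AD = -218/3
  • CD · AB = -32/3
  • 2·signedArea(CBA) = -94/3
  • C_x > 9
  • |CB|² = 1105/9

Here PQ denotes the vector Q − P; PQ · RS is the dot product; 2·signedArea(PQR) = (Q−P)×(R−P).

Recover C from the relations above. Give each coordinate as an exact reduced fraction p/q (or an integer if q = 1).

1. C_x = 28/3  [CB · AD = -218/3 ∩ 2·signedArea(CBA) = -94/3]
2. C_y = 6  [CB · AD = -218/3 ∩ 2·signedArea(CBA) = -94/3]
   → C = (28/3, 6)

C = (28/3, 6)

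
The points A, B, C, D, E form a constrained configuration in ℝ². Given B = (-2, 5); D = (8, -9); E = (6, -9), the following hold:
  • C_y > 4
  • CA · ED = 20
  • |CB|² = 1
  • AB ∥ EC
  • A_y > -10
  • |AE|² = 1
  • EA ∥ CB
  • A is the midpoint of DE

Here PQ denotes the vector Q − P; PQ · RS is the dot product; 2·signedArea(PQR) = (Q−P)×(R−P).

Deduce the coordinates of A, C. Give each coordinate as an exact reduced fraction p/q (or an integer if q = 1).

1. A_x = 7  [A is the midpoint of DE]
2. A_y = -9  [A is the midpoint of DE]
   → A = (7, -9)
3. C_x = -3  [EA ∥ CB ∩ AB ∥ EC]
4. C_y = 5  [EA ∥ CB ∩ AB ∥ EC]
   → C = (-3, 5)

A = (7, -9)
C = (-3, 5)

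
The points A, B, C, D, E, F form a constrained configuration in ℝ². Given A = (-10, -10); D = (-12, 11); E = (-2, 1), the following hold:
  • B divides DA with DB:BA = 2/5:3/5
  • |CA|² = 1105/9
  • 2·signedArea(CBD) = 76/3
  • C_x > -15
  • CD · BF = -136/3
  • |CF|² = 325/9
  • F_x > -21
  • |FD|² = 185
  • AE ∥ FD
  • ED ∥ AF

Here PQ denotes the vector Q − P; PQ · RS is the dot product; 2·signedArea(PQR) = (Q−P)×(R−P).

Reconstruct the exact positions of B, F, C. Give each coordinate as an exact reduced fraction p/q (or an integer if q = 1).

B = (-56/5, 13/5)
C = (-14, 1/3)
F = (-20, 0)

1. B_x = -56/5  [B divides DA with DB:BA = 2/5:3/5]
2. B_y = 13/5  [B divides DA with DB:BA = 2/5:3/5]
   → B = (-56/5, 13/5)
3. F_x = -20  [AE ∥ FD ∩ ED ∥ AF]
4. F_y = 0  [AE ∥ FD ∩ ED ∥ AF]
   → F = (-20, 0)
5. C_x = -14  [2·signedArea(CBD) = 76/3 ∩ CD · BF = -136/3]
6. C_y = 1/3  [2·signedArea(CBD) = 76/3 ∩ CD · BF = -136/3]
   → C = (-14, 1/3)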